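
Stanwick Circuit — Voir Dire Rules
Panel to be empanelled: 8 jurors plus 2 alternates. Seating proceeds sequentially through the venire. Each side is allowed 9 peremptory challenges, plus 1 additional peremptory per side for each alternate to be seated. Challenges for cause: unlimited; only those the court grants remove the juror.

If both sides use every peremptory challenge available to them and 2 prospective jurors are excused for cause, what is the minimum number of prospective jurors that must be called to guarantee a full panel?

34

Seats to fill: 8 + 2 alternates = 10.
Peremptories: 9 + 1×2 = 11 per side × 2 sides = 22.
For-cause removals: 2.
Minimum venire: 10 + 22 + 2 = 34.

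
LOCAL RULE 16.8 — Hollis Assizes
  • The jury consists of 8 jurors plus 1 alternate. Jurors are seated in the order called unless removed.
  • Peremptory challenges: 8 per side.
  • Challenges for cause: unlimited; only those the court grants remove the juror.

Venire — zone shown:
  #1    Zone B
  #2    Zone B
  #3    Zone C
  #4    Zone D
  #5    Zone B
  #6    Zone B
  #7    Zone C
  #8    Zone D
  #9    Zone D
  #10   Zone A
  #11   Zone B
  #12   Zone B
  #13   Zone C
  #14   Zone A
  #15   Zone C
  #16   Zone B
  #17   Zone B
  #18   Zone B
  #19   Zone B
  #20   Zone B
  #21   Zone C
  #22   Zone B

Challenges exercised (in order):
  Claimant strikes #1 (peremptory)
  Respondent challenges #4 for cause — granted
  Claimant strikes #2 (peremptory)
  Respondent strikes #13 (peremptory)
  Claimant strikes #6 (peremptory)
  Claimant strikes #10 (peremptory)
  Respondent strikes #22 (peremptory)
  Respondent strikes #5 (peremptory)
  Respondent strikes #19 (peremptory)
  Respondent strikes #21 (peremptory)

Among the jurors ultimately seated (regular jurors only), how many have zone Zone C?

Removed: #1, #2, #4, #5, #6, #10, #13, #19, #21, #22.
Seated jurors 1–8: #3, #7, #8, #9, #11, #12, #14, #15 (alternates #16 not counted).
Of those, in Zone C: #3, #7, #15 → 3.

3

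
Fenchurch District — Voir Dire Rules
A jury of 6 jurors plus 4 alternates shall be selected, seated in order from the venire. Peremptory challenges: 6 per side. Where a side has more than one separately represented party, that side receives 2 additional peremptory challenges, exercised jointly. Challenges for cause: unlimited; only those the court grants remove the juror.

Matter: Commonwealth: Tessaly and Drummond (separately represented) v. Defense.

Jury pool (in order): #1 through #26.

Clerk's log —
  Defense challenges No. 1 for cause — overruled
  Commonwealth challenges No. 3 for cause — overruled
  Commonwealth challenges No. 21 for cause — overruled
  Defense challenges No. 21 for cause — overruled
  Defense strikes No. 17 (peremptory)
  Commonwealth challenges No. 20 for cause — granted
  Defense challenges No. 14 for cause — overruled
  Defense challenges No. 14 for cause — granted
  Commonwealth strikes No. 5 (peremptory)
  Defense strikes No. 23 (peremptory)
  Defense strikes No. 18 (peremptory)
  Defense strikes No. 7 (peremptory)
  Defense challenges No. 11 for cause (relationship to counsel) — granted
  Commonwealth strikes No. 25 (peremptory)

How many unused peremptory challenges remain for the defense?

2

Defense allotment: 6.
Defense peremptories used: #17, #23, #18, #7 — 4 (for-cause on #1, #21, #14, #14, #11 don't count).
Remaining: 6 − 4 = 2.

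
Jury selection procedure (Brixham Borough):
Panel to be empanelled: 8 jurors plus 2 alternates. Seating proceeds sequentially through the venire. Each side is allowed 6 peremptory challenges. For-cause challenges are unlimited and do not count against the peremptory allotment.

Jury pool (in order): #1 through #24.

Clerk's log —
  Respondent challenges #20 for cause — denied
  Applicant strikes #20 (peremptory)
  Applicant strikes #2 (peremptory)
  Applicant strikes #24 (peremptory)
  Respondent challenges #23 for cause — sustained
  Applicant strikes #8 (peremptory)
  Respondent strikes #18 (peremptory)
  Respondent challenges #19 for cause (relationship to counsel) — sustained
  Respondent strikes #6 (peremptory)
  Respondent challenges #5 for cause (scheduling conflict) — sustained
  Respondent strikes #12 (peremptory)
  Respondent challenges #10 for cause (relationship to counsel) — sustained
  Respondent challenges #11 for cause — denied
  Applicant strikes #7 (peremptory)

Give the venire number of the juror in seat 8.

15

Removed: #2, #5, #6, #7, #8, #10, #12, #18, #19, #20, #23, #24. (#11 stays — for-cause denied.)
Seating in order: seats 1–8 → #1, #3, #4, #9, #11, #13, #14, #15; alternates → #16, #17.
So seat 8 is #15.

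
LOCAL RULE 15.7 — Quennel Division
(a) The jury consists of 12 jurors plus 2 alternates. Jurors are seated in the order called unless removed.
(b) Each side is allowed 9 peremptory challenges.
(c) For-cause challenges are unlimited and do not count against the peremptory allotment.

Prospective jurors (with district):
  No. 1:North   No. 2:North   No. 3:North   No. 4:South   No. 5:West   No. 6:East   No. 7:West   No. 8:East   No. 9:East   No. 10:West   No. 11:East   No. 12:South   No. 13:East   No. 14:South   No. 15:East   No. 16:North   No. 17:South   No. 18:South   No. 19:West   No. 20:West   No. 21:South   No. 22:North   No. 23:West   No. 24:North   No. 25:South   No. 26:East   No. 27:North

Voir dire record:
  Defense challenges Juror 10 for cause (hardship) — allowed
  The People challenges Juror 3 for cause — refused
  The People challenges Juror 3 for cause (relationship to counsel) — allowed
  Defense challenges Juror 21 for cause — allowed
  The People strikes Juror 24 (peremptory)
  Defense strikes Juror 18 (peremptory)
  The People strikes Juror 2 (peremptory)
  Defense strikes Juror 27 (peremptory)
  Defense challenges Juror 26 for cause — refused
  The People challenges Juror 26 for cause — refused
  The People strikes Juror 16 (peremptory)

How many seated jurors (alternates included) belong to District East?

6

Removed: #2, #3, #10, #16, #18, #21, #24, #27.
Seated (14 incl. alternates): #1, #4, #5, #6, #7, #8, #9, #11, #12, #13, #14, #15, #17, #19.
Of those, in District East: #6, #8, #9, #11, #13, #15 → 6.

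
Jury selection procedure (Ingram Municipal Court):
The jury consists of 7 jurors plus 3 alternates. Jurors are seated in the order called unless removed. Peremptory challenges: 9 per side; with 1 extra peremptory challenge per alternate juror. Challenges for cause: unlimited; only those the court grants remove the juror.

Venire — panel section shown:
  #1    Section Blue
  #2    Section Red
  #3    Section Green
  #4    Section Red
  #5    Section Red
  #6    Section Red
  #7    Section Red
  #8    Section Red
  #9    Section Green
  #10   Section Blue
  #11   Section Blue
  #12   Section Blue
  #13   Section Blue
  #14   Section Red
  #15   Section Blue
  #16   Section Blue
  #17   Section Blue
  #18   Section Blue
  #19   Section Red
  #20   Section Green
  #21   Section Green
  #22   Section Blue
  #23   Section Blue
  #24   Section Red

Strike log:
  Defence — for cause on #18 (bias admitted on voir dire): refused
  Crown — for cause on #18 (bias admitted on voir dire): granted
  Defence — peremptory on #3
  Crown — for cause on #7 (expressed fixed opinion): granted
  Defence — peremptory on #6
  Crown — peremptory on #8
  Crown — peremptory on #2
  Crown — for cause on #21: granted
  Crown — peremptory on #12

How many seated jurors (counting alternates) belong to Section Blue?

Removed: #2, #3, #6, #7, #8, #12, #18, #21.
Seated (10 incl. alternates): #1, #4, #5, #9, #10, #11, #13, #14, #15, #16.
Of those, in Section Blue: #1, #10, #11, #13, #15, #16 → 6.

6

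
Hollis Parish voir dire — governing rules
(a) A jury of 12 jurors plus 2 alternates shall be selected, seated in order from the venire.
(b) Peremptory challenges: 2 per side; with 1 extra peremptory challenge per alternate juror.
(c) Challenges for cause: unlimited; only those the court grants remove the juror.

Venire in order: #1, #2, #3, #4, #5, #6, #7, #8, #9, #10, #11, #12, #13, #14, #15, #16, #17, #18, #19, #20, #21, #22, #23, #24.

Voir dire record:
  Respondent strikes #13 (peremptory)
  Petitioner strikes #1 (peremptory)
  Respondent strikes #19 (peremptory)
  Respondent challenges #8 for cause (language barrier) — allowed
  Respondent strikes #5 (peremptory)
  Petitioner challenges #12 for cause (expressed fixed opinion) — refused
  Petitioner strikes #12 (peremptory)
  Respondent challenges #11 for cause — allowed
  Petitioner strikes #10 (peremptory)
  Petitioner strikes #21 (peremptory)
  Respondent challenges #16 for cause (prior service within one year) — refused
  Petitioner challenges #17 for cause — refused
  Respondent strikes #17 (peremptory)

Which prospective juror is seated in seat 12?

Removed: #1, #5, #8, #10, #11, #12, #13, #17, #19, #21. (#16 stays — for-cause denied.)
Seating in order: seats 1–12 → #2, #3, #4, #6, #7, #9, #14, #15, #16, #18, #20, #22; alternates → #23, #24.
So seat 12 is #22.

22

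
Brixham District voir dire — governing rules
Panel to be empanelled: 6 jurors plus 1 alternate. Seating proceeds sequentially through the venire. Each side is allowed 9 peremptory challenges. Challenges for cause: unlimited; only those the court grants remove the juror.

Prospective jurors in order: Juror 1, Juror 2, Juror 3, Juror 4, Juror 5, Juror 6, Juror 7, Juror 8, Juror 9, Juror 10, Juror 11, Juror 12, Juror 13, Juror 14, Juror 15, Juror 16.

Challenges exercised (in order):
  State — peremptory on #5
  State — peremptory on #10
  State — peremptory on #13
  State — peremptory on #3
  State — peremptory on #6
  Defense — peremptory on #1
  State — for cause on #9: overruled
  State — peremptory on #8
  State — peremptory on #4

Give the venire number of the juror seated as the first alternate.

15

Removed: #1, #3, #4, #5, #6, #8, #10, #13. (#9 stays — for-cause denied.)
Seating in order: seats 1–6 → #2, #7, #9, #11, #12, #14; alternates → #15.
So alternate 1 is #15.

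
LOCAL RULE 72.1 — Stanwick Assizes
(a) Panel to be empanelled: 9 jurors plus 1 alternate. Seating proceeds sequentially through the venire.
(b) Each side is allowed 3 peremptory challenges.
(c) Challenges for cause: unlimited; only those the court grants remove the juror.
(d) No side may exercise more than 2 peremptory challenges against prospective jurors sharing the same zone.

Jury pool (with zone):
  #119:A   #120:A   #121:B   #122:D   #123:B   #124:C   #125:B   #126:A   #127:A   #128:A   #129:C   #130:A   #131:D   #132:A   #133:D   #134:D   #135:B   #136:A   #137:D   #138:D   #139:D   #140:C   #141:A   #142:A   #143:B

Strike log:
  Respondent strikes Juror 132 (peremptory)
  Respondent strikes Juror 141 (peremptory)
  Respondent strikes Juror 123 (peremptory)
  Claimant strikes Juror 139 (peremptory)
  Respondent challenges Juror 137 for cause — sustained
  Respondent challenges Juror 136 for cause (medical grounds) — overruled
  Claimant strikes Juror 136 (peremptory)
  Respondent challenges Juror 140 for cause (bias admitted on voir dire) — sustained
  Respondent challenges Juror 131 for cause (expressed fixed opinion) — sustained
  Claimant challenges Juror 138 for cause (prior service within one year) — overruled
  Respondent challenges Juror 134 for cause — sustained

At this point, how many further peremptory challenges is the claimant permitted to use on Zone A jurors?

1

Claimant peremptories so far: #139, #136 — 2 of 3 used, 1 left overall.
Against Zone A: #136 — 1 used; per-zone cap 2 leaves 1.
Binding limit: min(1, 1) = 1.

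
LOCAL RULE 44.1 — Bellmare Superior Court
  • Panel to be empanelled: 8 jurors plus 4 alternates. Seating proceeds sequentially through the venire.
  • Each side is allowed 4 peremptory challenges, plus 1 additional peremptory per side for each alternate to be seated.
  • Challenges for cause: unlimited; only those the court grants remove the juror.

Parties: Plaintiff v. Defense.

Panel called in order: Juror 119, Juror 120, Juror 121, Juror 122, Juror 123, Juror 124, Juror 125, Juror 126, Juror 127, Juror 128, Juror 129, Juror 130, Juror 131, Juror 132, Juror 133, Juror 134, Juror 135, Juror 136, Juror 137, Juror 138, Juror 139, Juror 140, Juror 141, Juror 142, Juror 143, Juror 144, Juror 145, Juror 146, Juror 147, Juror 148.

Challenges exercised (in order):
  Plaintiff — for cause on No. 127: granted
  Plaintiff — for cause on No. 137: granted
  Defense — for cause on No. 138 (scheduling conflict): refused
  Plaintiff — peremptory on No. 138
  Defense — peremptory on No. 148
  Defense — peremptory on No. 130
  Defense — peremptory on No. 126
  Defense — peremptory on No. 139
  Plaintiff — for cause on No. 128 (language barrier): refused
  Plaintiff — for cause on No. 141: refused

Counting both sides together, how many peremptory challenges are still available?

Plaintiff allotment: 4 base + 1 × 4 alternates = 8. Defense allotment: 4 base + 1 × 4 alternates = 8.
Plaintiff peremptories used: #138 — 1 (for-cause on #127, #137, #128, #141 don't count).
Defense peremptories used: #148, #130, #126, #139 — 4 (the for-cause on #138 doesn't count).
Remaining: (8 − 1) + (8 − 4) = 11.

11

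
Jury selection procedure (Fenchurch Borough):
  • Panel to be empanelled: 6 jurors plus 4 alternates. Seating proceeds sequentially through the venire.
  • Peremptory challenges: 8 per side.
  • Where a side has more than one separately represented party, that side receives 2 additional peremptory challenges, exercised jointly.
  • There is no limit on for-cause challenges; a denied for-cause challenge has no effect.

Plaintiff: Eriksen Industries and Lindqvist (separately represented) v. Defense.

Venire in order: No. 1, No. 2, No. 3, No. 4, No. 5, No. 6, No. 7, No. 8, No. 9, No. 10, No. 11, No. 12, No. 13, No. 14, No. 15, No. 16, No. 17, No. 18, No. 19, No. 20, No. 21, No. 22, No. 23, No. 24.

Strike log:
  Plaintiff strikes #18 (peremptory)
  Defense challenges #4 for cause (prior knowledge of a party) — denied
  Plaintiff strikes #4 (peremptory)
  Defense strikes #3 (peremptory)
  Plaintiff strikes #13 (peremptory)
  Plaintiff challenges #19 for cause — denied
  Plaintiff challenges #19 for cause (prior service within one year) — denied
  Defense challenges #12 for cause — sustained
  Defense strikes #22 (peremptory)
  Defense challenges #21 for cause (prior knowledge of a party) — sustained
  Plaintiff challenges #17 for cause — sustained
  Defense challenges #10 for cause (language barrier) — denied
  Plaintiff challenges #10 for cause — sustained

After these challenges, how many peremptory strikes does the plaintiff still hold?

7

Plaintiff allotment: 8 base + 2 multi-party = 10.
Plaintiff peremptories used: #18, #4, #13 — 3 (for-cause on #19, #19, #17, #10 don't count).
Remaining: 10 − 3 = 7.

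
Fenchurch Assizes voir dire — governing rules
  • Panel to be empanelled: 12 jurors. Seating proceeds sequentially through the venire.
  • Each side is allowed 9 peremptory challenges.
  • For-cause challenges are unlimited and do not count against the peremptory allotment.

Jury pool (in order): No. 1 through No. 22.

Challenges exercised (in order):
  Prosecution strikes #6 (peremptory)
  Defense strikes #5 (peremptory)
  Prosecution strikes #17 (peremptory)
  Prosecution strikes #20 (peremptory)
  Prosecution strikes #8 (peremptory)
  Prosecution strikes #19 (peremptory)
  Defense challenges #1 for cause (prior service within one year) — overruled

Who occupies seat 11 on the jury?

14

Removed: #5, #6, #8, #17, #19, #20. (#1 stays — for-cause denied.)
Seating in order: seats 1–12 → #1, #2, #3, #4, #7, #9, #10, #11, #12, #13, #14, #15.
So seat 11 is #14.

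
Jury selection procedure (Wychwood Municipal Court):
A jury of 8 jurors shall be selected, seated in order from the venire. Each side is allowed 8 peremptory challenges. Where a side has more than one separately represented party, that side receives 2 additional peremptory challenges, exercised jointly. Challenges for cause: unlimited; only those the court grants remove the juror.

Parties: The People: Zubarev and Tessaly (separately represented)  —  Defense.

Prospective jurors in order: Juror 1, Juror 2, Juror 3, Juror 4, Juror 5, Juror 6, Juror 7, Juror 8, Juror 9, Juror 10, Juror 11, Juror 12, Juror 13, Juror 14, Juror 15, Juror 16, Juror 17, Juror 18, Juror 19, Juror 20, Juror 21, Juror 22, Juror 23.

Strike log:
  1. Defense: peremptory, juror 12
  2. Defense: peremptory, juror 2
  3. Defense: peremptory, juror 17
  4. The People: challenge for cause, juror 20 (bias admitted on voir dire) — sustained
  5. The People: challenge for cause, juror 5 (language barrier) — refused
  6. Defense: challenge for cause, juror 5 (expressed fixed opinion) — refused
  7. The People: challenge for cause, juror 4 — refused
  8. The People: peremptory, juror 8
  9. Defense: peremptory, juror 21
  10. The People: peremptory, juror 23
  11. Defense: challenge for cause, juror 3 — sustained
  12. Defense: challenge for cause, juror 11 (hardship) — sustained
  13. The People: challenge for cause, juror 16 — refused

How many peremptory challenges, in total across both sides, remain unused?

12

The People allotment: 8 base + 2 multi-party = 10. Defense allotment: 8.
The People peremptories used: #8, #23 — 2 (for-cause on #20, #5, #4, #16 don't count).
Defense peremptories used: #12, #2, #17, #21 — 4 (for-cause on #5, #3, #11 don't count).
Remaining: (10 − 2) + (8 − 4) = 12.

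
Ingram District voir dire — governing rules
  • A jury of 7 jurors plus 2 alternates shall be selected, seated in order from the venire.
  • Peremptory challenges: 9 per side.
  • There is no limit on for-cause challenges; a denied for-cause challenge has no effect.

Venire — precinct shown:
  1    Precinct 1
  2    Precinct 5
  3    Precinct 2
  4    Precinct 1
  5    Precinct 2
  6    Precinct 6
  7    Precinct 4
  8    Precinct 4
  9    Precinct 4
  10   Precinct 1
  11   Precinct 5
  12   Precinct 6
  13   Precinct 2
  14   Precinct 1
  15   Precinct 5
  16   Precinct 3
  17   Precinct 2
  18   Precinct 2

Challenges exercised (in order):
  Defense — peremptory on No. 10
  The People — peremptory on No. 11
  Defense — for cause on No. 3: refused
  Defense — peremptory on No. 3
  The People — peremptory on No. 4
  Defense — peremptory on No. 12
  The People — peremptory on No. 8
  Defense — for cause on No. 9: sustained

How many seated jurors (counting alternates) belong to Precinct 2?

2

Removed: #3, #4, #8, #9, #10, #11, #12.
Seated (9 incl. alternates): #1, #2, #5, #6, #7, #13, #14, #15, #16.
Of those, in Precinct 2: #5, #13 → 2.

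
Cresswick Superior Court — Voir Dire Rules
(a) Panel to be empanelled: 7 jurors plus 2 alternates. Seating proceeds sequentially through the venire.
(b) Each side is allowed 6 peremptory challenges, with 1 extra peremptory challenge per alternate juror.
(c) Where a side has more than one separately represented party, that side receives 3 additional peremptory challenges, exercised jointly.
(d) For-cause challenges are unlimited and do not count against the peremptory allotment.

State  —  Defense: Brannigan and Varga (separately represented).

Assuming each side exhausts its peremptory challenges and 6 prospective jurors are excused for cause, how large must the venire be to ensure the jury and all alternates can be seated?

Seats to fill: 7 + 2 alternates = 9.
Peremptories — State: 6 + 1×2 = 8; Defense: 6 + 1×2 + 3 = 11; total 19.
For-cause removals: 6.
Minimum venire: 9 + 19 + 6 = 34.

34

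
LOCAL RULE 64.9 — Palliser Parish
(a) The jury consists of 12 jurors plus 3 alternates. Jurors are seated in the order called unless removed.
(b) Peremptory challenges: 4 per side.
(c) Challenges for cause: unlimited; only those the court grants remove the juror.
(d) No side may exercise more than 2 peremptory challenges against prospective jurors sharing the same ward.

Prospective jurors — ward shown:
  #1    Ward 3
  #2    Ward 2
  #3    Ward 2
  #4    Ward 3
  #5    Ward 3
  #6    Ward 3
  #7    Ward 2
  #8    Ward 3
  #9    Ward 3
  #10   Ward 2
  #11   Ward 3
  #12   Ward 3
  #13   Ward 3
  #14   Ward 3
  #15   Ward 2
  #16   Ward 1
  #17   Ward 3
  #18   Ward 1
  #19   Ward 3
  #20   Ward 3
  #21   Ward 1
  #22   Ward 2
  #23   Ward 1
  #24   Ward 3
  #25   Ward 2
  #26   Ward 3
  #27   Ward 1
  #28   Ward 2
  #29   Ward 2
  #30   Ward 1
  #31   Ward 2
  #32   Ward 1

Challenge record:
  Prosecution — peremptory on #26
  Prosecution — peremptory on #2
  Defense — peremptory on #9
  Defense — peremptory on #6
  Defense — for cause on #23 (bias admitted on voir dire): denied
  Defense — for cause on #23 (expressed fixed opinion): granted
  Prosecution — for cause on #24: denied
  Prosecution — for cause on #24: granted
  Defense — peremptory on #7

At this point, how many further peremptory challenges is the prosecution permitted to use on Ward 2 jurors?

1

Prosecution peremptories so far: #26, #2 — 2 of 4 used, 2 left overall.
Against Ward 2: #2 — 1 used; per-ward cap 2 leaves 1.
Binding limit: min(2, 1) = 1.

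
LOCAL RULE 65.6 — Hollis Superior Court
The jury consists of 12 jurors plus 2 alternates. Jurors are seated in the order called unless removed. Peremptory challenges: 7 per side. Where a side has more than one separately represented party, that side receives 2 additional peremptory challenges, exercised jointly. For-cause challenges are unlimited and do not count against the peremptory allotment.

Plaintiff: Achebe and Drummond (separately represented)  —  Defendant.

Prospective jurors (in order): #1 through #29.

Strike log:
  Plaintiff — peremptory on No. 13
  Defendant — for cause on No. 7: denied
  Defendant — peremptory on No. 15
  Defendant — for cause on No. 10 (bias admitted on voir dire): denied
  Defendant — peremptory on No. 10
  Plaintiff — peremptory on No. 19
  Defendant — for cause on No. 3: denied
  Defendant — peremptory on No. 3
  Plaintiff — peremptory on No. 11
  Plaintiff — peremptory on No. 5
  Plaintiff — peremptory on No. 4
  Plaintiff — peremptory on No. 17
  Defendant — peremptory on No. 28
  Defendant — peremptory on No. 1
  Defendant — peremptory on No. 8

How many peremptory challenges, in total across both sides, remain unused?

Plaintiff allotment: 7 base + 2 multi-party = 9. Defendant allotment: 7.
Plaintiff peremptories used: #13, #19, #11, #5, #4, #17 — 6.
Defendant peremptories used: #15, #10, #3, #28, #1, #8 — 6 (for-cause on #7, #10, #3 don't count).
Remaining: (9 − 6) + (7 − 6) = 4.

4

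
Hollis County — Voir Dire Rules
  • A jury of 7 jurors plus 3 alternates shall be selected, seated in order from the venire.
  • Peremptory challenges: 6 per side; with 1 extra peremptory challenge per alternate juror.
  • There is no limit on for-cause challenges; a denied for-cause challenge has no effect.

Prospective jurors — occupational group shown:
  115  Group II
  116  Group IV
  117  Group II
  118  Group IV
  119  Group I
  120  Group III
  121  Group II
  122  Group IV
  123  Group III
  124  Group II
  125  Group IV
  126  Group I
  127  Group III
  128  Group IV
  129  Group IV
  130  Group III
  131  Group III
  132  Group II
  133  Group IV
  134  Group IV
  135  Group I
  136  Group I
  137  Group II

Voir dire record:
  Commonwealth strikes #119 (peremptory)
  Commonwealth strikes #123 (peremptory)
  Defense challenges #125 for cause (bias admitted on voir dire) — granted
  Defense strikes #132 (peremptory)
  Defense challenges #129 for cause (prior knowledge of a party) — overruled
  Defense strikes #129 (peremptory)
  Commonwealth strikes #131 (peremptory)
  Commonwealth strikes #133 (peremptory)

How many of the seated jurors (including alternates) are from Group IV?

Removed: #119, #123, #125, #129, #131, #132, #133.
Seated (10 incl. alternates): #115, #116, #117, #118, #120, #121, #122, #124, #126, #127.
Of those, in Group IV: #116, #118, #122 → 3.

3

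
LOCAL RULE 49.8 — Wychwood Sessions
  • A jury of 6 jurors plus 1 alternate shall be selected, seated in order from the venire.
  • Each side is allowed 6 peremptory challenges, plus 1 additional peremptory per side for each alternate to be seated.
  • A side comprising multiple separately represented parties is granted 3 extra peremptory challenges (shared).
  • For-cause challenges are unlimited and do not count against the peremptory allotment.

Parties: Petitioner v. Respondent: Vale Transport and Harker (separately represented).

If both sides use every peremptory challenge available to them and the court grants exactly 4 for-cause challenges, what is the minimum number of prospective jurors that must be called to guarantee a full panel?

28

Seats to fill: 6 + 1 alternates = 7.
Peremptories — Petitioner: 6 + 1×1 = 7; Respondent: 6 + 1×1 + 3 = 10; total 17.
For-cause removals: 4.
Minimum venire: 7 + 17 + 4 = 28.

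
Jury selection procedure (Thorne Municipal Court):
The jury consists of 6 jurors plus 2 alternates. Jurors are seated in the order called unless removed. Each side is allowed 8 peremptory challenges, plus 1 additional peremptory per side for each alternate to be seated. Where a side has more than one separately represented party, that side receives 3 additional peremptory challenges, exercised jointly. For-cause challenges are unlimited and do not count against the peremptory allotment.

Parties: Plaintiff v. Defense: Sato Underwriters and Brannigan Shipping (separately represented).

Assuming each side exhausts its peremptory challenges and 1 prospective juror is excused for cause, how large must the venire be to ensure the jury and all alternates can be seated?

Seats to fill: 6 + 2 alternates = 8.
Peremptories — Plaintiff: 8 + 1×2 = 10; Defense: 8 + 1×2 + 3 = 13; total 23.
For-cause removals: 1.
Minimum venire: 8 + 23 + 1 = 32.

32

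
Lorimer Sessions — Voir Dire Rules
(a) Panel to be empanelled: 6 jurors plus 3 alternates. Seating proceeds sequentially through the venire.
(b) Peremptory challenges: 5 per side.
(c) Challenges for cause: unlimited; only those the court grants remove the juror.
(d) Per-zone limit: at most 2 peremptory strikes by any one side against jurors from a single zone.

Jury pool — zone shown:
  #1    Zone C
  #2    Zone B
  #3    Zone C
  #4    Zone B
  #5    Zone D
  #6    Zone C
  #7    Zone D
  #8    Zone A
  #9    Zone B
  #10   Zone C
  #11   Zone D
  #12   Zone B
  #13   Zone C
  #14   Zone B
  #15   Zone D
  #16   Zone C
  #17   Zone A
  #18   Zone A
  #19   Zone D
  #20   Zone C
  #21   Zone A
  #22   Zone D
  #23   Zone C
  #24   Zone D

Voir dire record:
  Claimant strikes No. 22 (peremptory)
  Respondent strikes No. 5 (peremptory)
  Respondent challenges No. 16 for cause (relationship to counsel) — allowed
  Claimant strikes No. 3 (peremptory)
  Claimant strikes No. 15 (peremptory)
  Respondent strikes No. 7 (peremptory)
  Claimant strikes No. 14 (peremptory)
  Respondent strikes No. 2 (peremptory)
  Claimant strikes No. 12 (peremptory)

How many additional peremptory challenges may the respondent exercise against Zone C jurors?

2

Respondent peremptories so far: #5, #7, #2 — 3 of 5 used, 2 left overall.
Against Zone C: none yet — per-zone cap 2 leaves 2.
Binding limit: min(2, 2) = 2.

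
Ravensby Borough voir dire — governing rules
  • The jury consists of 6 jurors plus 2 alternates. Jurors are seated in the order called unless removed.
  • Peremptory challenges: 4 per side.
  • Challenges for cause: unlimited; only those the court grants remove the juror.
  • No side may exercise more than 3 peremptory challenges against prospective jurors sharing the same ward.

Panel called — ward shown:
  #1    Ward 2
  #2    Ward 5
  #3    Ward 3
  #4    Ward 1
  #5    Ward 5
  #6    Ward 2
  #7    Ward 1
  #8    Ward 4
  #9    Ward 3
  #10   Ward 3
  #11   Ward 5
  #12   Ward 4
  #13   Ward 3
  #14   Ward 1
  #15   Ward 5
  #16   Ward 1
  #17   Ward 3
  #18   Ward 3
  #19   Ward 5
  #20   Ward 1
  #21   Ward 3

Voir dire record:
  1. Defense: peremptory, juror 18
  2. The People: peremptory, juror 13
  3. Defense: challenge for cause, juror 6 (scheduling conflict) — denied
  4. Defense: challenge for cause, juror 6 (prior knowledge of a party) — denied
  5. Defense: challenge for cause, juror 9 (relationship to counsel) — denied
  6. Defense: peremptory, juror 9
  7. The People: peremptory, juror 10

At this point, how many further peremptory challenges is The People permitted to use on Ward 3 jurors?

1

The People peremptories so far: #13, #10 — 2 of 4 used, 2 left overall.
Against Ward 3: #13, #10 — 2 used; per-ward cap 3 leaves 1.
Binding limit: min(2, 1) = 1.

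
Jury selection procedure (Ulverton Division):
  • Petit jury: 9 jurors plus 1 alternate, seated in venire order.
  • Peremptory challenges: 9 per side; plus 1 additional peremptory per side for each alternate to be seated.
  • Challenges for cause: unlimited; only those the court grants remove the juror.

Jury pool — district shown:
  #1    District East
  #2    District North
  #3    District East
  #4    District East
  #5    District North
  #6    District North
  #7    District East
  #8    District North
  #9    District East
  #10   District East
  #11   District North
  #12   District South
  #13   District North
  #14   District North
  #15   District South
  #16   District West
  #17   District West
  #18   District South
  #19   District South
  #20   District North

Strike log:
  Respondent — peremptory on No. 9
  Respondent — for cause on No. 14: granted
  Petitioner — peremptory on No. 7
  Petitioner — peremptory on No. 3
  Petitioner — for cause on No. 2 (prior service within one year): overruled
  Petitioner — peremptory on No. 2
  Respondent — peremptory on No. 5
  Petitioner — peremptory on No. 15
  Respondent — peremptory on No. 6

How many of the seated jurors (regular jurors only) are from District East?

3

Removed: #2, #3, #5, #6, #7, #9, #14, #15.
Seated jurors 1–9: #1, #4, #8, #10, #11, #12, #13, #16, #17 (alternates #18 not counted).
Of those, in District East: #1, #4, #10 → 3.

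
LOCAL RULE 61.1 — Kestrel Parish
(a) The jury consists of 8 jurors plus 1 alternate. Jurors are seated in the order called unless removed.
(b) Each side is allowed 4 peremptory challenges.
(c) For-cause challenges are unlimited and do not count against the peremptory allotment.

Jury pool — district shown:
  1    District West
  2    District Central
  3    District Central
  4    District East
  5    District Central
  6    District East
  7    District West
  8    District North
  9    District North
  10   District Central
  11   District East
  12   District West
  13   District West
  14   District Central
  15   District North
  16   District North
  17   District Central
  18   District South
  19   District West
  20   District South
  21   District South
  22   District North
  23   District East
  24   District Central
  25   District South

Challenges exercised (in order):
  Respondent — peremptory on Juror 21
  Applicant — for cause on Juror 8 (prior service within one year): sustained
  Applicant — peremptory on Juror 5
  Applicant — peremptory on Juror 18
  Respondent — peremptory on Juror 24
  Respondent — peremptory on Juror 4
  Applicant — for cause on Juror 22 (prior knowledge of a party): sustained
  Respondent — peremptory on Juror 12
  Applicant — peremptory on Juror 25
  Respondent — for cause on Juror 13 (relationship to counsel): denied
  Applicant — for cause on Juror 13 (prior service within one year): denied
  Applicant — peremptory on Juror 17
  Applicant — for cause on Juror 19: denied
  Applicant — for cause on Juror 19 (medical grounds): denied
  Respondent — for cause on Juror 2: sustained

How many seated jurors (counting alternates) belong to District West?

3

Removed: #2, #4, #5, #8, #12, #17, #18, #21, #22, #24, #25.
Seated (9 incl. alternates): #1, #3, #6, #7, #9, #10, #11, #13, #14.
Of those, in District West: #1, #7, #13 → 3.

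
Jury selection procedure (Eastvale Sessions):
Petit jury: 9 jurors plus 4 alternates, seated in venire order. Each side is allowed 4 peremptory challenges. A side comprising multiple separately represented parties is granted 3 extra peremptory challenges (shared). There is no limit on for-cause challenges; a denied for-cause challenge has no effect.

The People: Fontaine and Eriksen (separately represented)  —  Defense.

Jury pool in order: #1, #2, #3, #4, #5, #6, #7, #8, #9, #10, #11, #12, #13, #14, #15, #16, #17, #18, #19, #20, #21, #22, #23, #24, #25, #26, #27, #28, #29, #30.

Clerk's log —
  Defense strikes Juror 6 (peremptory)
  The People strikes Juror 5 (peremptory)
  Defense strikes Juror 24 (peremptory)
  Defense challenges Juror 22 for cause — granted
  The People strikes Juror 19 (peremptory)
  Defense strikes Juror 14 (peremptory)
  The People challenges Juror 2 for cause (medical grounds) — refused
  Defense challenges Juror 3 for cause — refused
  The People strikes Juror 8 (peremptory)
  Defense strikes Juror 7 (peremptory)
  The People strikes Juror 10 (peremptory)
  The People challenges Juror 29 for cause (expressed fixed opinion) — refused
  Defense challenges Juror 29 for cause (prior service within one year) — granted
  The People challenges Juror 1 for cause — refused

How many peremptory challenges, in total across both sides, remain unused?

3

The People allotment: 4 base + 3 multi-party = 7. Defense allotment: 4.
The People peremptories used: #5, #19, #8, #10 — 4 (for-cause on #2, #29, #1 don't count).
Defense peremptories used: #6, #24, #14, #7 — 4 (for-cause on #22, #3, #29 don't count).
Remaining: (7 − 4) + (4 − 4) = 3.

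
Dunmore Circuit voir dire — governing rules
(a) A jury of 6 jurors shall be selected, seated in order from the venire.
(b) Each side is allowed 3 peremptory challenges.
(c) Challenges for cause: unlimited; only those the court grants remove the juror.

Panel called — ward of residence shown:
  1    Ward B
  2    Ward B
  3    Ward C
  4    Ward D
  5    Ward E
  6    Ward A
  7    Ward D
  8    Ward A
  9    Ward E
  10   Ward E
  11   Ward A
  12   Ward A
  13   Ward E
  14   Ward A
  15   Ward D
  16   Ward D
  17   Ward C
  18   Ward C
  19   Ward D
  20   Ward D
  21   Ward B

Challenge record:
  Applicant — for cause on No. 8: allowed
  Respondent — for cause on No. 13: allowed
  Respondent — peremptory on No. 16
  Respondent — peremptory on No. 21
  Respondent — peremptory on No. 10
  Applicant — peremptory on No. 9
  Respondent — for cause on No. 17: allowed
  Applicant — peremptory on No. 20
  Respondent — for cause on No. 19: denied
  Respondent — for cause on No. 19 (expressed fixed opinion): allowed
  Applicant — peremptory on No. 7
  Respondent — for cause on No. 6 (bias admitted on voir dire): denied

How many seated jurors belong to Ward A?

1

Removed: #7, #8, #9, #10, #13, #16, #17, #19, #20, #21.
Seated jurors 1–6: #1, #2, #3, #4, #5, #6.
Of those, in Ward A: #6 → 1.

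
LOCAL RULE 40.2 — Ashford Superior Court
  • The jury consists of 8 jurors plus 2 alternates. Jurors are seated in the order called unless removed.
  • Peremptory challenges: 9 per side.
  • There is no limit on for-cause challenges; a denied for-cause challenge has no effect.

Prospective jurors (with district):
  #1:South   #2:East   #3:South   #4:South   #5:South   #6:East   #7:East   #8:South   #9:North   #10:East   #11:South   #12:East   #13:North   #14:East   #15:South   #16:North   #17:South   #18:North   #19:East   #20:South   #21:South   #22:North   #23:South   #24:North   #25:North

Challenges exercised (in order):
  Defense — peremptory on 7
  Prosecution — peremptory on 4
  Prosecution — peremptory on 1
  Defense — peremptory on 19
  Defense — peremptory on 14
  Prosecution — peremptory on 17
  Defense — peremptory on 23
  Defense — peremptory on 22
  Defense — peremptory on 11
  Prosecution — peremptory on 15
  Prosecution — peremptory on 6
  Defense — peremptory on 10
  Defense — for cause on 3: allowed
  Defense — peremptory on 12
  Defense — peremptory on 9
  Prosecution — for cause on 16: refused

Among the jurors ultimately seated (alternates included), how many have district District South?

Removed: #1, #3, #4, #6, #7, #9, #10, #11, #12, #14, #15, #17, #19, #22, #23.
Seated (10 incl. alternates): #2, #5, #8, #13, #16, #18, #20, #21, #24, #25.
Of those, in District South: #5, #8, #20, #21 → 4.

4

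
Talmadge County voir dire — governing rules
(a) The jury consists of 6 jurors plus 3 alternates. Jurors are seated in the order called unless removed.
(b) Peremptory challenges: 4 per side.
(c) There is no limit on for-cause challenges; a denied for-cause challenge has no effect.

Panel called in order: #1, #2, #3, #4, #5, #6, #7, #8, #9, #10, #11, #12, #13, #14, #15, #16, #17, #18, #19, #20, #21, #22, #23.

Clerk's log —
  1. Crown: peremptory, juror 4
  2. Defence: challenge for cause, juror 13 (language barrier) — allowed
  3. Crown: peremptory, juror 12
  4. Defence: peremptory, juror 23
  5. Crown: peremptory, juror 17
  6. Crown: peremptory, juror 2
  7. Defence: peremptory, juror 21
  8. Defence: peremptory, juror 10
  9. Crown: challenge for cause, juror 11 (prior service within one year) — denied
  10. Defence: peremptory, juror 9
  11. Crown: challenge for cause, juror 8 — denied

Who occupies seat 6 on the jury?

Removed: #2, #4, #9, #10, #12, #13, #17, #21, #23. (#8, #11 stay — for-cause denied.)
Seating in order: seats 1–6 → #1, #3, #5, #6, #7, #8; alternates → #11, #14, #15.
So seat 6 is #8.

8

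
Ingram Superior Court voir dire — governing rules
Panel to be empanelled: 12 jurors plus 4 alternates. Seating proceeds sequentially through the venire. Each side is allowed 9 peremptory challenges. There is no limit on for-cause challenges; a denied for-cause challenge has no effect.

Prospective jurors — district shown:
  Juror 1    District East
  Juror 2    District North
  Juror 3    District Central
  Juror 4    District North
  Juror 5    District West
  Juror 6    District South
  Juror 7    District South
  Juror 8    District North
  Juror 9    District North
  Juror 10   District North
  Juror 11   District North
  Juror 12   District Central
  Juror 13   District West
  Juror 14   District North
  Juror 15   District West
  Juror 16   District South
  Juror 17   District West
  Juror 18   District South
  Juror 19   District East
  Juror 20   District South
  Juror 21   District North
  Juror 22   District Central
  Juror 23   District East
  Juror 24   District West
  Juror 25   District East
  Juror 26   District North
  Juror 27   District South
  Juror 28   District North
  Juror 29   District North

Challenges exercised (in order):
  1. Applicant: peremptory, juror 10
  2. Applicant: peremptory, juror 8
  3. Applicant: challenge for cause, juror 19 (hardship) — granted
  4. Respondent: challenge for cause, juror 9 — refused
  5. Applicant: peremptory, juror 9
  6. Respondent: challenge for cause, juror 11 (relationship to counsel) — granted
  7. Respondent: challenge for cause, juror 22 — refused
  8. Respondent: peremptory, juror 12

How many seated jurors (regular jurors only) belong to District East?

1

Removed: #8, #9, #10, #11, #12, #19.
Seated jurors 1–12: #1, #2, #3, #4, #5, #6, #7, #13, #14, #15, #16, #17 (alternates #18, #20, #21, #22 not counted).
Of those, in District East: #1 → 1.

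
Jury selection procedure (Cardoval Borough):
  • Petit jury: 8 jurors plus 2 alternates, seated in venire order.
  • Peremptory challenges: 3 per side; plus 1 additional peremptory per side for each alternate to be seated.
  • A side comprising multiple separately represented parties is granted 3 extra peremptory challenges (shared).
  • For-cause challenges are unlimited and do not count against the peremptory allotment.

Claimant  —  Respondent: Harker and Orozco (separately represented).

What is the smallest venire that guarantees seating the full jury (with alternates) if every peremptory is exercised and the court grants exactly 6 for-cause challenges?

Seats to fill: 8 + 2 alternates = 10.
Peremptories — Claimant: 3 + 1×2 = 5; Respondent: 3 + 1×2 + 3 = 8; total 13.
For-cause removals: 6.
Minimum venire: 10 + 13 + 6 = 29.

29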